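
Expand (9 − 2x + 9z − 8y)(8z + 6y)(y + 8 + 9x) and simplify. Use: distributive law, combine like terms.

−8yz + 576z + 520xz − 330y^2 + 432y + 390xy − 106xyz − 144x^2z − 444xy^2 − 108x^2y + 72yz^2 + 576z^2 + 648xz^2 − 10y^2z − 48y^3

(9 − 2x + 9z − 8y)(8z + 6y)(y + 8 + 9x)
= (72z + 54y − 16xz − 12xy + 72z^2 + 54yz − 64yz − 48y^2)(y + 8 + 9x)    [distributive law]
= (72z + 54y − 16xz − 12xy + 72z^2 − 10yz − 48y^2)(y + 8 + 9x)    [combine like terms]
= 72yz + 576z + 648xz + 54y^2 + 432y + 486xy − 16xyz − 128xz − 144x^2z − 12xy^2 − 96xy − 108x^2y + 72yz^2 + 576z^2 + 648xz^2 − 10y^2z − 80yz − 90xyz − 48y^3 − 384y^2 − 432xy^2    [distributive law]
= −8yz + 576z + 520xz − 330y^2 + 432y + 390xy − 106xyz − 144x^2z − 444xy^2 − 108x^2y + 72yz^2 + 576z^2 + 648xz^2 − 10y^2z − 48y^3    [combine like terms]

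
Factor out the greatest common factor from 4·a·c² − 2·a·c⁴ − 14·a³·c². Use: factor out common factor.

4·a·c² − 2·a·c⁴ − 14·a³·c²
= 2(2·a·c² − a·c⁴ − 7·a³·c²)    [factor out 2]
= 2·a·c²(2 − c² − 7·a²)    [factor out a·c²]

2·a·c²(2 − c² − 7·a²)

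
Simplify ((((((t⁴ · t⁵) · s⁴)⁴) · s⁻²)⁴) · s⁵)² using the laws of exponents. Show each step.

((((((t⁴ · t⁵) · s⁴)⁴) · s⁻²)⁴) · s⁵)²
= ((((((t⁴ · t⁵) · s⁴)⁴) · s⁻²)⁴)²) · ((s⁵)²)    [power of a product]
= (((((t⁴ · t⁵) · s⁴)⁴) · s⁻²)⁸) · ((s⁵)²)    [power of a power]
= (((((t⁴ · t⁵) · s⁴)⁴)⁸) · ((s⁻²)⁸)) · ((s⁵)²)    [power of a product]
= ((((t⁴ · t⁵) · s⁴)³²) · ((s⁻²)⁸)) · ((s⁵)²)    [power of a power]
= ((((t⁴ · t⁵)³²) · ((s⁴)³²)) · ((s⁻²)⁸)) · ((s⁵)²)    [power of a product]
= (((((t⁴)³²) · ((t⁵)³²)) · ((s⁴)³²)) · ((s⁻²)⁸)) · ((s⁵)²)    [power of a product]
= (((t¹²⁸ · ((t⁵)³²)) · ((s⁴)³²)) · ((s⁻²)⁸)) · ((s⁵)²)    [power of a power]
= (((t¹²⁸ · t¹⁶⁰) · ((s⁴)³²)) · ((s⁻²)⁸)) · ((s⁵)²)    [power of a power]
= ((t²⁸⁸ · ((s⁴)³²)) · ((s⁻²)⁸)) · ((s⁵)²)    [product of powers]
= ((t²⁸⁸ · s¹²⁸) · ((s⁻²)⁸)) · ((s⁵)²)    [power of a power]
= ((t²⁸⁸ · s¹²⁸) · s⁻¹⁶) · ((s⁵)²)    [power of a power]
= ((t²⁸⁸ · s¹²⁸) · s⁻¹⁶) · s¹⁰    [power of a power]
= s¹²²t²⁸⁸    [product of powers]

s¹²²t²⁸⁸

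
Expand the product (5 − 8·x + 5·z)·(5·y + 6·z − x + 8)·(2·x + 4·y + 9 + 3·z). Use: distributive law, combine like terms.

−586·x·y + 100·y^2 + 385·y + 580·y·z − 544·x·z + 750·z + 480·z^2 − 66·x^2 − 541·x + 360 − 48·x^2·y − 160·x·y^2 − 282·x·y·z − 82·x^2·z − 99·x·z^2 + 16·x^3 + 100·y^2·z + 195·y·z^2 + 90·z^3

(5 − 8·x + 5·z)·(5·y + 6·z − x + 8)·(2·x + 4·y + 9 + 3·z)
= (25·y + 30·z − 5·x + 40 − 40·x·y − 48·x·z + 8·x^2 − 64·x + 25·y·z + 30·z^2 − 5·x·z + 40·z)·(2·x + 4·y + 9 + 3·z)    [distributive law]
= (25·y + 70·z − 69·x + 40 − 40·x·y − 53·x·z + 8·x^2 + 25·y·z + 30·z^2)·(2·x + 4·y + 9 + 3·z)    [combine like terms]
= 50·x·y + 100·y^2 + 225·y + 75·y·z + 140·x·z + 280·y·z + 630·z + 210·z^2 − 138·x^2 − 276·x·y − 621·x − 207·x·z + 80·x + 160·y + 360 + 120·z − 80·x^2·y − 160·x·y^2 − 360·x·y − 120·x·y·z − 106·x^2·z − 212·x·y·z − 477·x·z − 159·x·z^2 + 16·x^3 + 32·x^2·y + 72·x^2 + 24·x^2·z + 50·x·y·z + 100·y^2·z + 225·y·z + 75·y·z^2 + 60·x·z^2 + 120·y·z^2 + 270·z^2 + 90·z^3    [distributive law]
= −586·x·y + 100·y^2 + 385·y + 580·y·z − 544·x·z + 750·z + 480·z^2 − 66·x^2 − 541·x + 360 − 48·x^2·y − 160·x·y^2 − 282·x·y·z − 82·x^2·z − 99·x·z^2 + 16·x^3 + 100·y^2·z + 195·y·z^2 + 90·z^3    [combine like terms]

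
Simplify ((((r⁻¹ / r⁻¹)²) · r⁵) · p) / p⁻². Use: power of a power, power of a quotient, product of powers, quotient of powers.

p³r⁵

((((r⁻¹ / r⁻¹)²) · r⁵) · p) / p⁻²
= (((((r⁻¹)²) / ((r⁻¹)²)) · r⁵) · p) / p⁻²    [power of a quotient]
= (((r⁻² / ((r⁻¹)²)) · r⁵) · p) / p⁻²    [power of a power]
= (((r⁻² / r⁻²) · r⁵) · p) / p⁻²    [power of a power]
= ((r⁰ · r⁵) · p) / p⁻²    [quotient of powers]
= (r⁵ · p) / p⁻²    [product of powers]
= p³r⁵    [quotient of powers]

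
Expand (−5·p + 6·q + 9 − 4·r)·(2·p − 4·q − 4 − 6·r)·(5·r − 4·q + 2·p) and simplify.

−6·p^2·r + 104·p^2·q − 20·p^3 + 32·p·q·r − 176·p·q^2 + 114·p·r − 272·p·q + 76·p^2 + 158·p·r^2 − 40·q^2·r + 96·q^3 − 148·q·r + 240·q^2 − 196·q·r^2 − 180·r + 144·q − 72·p − 190·r^2 + 120·r^3

(−5·p + 6·q + 9 − 4·r)·(2·p − 4·q − 4 − 6·r)·(5·r − 4·q + 2·p)
= (−10·p^2 + 20·p·q + 20·p + 30·p·r + 12·p·q − 24·q^2 − 24·q − 36·q·r + 18·p − 36·q − 36 − 54·r − 8·p·r + 16·q·r + 16·r + 24·r^2)·(5·r − 4·q + 2·p)    [distributive law]
= (−10·p^2 + 32·p·q + 38·p + 22·p·r − 24·q^2 − 60·q − 20·q·r − 36 − 38·r + 24·r^2)·(5·r − 4·q + 2·p)    [combine like terms]
= −50·p^2·r + 40·p^2·q − 20·p^3 + 160·p·q·r − 128·p·q^2 + 64·p^2·q + 190·p·r − 152·p·q + 76·p^2 + 110·p·r^2 − 88·p·q·r + 44·p^2·r − 120·q^2·r + 96·q^3 − 48·p·q^2 − 300·q·r + 240·q^2 − 120·p·q − 100·q·r^2 + 80·q^2·r − 40·p·q·r − 180·r + 144·q − 72·p − 190·r^2 + 152·q·r − 76·p·r + 120·r^3 − 96·q·r^2 + 48·p·r^2    [distributive law]
= −6·p^2·r + 104·p^2·q − 20·p^3 + 32·p·q·r − 176·p·q^2 + 114·p·r − 272·p·q + 76·p^2 + 158·p·r^2 − 40·q^2·r + 96·q^3 − 148·q·r + 240·q^2 − 196·q·r^2 − 180·r + 144·q − 72·p − 190·r^2 + 120·r^3    [combine like terms]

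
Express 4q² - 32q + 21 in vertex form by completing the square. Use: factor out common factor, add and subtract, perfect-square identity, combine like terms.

4(q - 4)² - 43

4q² - 32q + 21
= 4(q² - 8q) + 21    [factor out 4 from the q-terms]
= 4(q² - 8q + 16 - 16) + 21    [add and subtract 16 inside the bracket]
= 4(q - 4)² - 64 + 21    [perfect-square identity]
= 4(q - 4)² - 43    [combine constants]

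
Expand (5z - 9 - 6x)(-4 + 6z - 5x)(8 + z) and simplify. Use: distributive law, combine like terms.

-556z + 166z^2 + 30z^3 - 419xz - 61xz^2 + 288 + 552x + 240x^2 + 30x^2z

(5z - 9 - 6x)(-4 + 6z - 5x)(8 + z)
= (-20z + 30z^2 - 25xz + 36 - 54z + 45x + 24x - 36xz + 30x^2)(8 + z)    [distributive law]
= (-74z + 30z^2 - 61xz + 36 + 69x + 30x^2)(8 + z)    [combine like terms]
= -592z - 74z^2 + 240z^2 + 30z^3 - 488xz - 61xz^2 + 288 + 36z + 552x + 69xz + 240x^2 + 30x^2z    [distributive law]
= -556z + 166z^2 + 30z^3 - 419xz - 61xz^2 + 288 + 552x + 240x^2 + 30x^2z    [combine like terms]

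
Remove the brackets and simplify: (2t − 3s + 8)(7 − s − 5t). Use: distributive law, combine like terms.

−26t + 13st − 10t² − 29s + 3s² + 56

(2t − 3s + 8)(7 − s − 5t)
= 14t − 2st − 10t² − 21s + 3s² + 15st + 56 − 8s − 40t    [distributive law]
= −26t + 13st − 10t² − 29s + 3s² + 56    [combine like terms]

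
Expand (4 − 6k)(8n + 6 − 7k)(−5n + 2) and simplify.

(4 − 6k)(8n + 6 − 7k)(−5n + 2)
= (32n + 24 − 28k − 48kn − 36k + 42k^2)(−5n + 2)    [distributive law]
= (32n + 24 − 64k − 48kn + 42k^2)(−5n + 2)    [combine like terms]
= −160n^2 + 64n − 120n + 48 + 320kn − 128k + 240kn^2 − 96kn − 210k^2n + 84k^2    [distributive law]
= −160n^2 − 56n + 48 + 224kn − 128k + 240kn^2 − 210k^2n + 84k^2    [combine like terms]

−160n^2 − 56n + 48 + 224kn − 128k + 240kn^2 − 210k^2n + 84k^2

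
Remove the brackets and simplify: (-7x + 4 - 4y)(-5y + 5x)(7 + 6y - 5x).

325xy - 10xy² - 285x²y - 345x² + 175x³ - 140y + 20y² + 140x + 120y³

(-7x + 4 - 4y)(-5y + 5x)(7 + 6y - 5x)
= (35xy - 35x² - 20y + 20x + 20y² - 20xy)(7 + 6y - 5x)    [distributive law]
= (15xy - 35x² - 20y + 20x + 20y²)(7 + 6y - 5x)    [combine like terms]
= 105xy + 90xy² - 75x²y - 245x² - 210x²y + 175x³ - 140y - 120y² + 100xy + 140x + 120xy - 100x² + 140y² + 120y³ - 100xy²    [distributive law]
= 325xy - 10xy² - 285x²y - 345x² + 175x³ - 140y + 20y² + 140x + 120y³    [combine like terms]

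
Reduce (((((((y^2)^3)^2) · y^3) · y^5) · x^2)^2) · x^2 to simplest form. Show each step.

x^6·y^40

(((((((y^2)^3)^2) · y^3) · y^5) · x^2)^2) · x^2
= (((((((y^2)^3)^2) · y^3) · y^5)^2) · ((x^2)^2)) · x^2    [power of a product]
= (((((((y^2)^3)^2) · y^3)^2) · ((y^5)^2)) · ((x^2)^2)) · x^2    [power of a product]
= (((((((y^2)^3)^2)^2) · ((y^3)^2)) · ((y^5)^2)) · ((x^2)^2)) · x^2    [power of a product]
= ((((((y^2)^3)^4) · ((y^3)^2)) · ((y^5)^2)) · ((x^2)^2)) · x^2    [power of a power]
= (((((y^2)^12) · ((y^3)^2)) · ((y^5)^2)) · ((x^2)^2)) · x^2    [power of a power]
= (((y^24 · ((y^3)^2)) · ((y^5)^2)) · ((x^2)^2)) · x^2    [power of a power]
= (((y^24 · y^6) · ((y^5)^2)) · ((x^2)^2)) · x^2    [power of a power]
= ((y^30 · ((y^5)^2)) · ((x^2)^2)) · x^2    [product of powers]
= ((y^30 · y^10) · ((x^2)^2)) · x^2    [power of a power]
= (y^40 · ((x^2)^2)) · x^2    [product of powers]
= (y^40 · x^4) · x^2    [power of a power]
= x^6·y^40    [product of powers]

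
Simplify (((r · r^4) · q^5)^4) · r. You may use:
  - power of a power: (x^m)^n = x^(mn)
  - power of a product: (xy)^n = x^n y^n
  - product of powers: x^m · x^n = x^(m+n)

(((r · r^4) · q^5)^4) · r
= (((r · r^4)^4) · ((q^5)^4)) · r    [power of a product]
= (((r^4) · ((r^4)^4)) · ((q^5)^4)) · r    [power of a product]
= ((r^4 · r^16) · ((q^5)^4)) · r    [power of a power]
= (r^20 · ((q^5)^4)) · r    [product of powers]
= (r^20 · q^20) · r    [power of a power]
= q^20·r^21    [product of powers]

q^20·r^21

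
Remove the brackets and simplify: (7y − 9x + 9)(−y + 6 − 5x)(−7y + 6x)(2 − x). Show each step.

98y³ − 49xy³ + 511xy² − 140x²y² − 462y² + 2160xy − 1833x²y + 471x³y − 1512x² + 1134x³ − 270x⁴ − 756y + 648x

(7y − 9x + 9)(−y + 6 − 5x)(−7y + 6x)(2 − x)
= (−7y² + 42y − 35xy + 9xy − 54x + 45x² − 9y + 54 − 45x)(−7y + 6x)(2 − x)    [distributive law]
= (−7y² + 33y − 26xy − 99x + 45x² + 54)(−7y + 6x)(2 − x)    [combine like terms]
= (49y³ − 42xy² − 231y² + 198xy + 182xy² − 156x²y + 693xy − 594x² − 315x²y + 270x³ − 378y + 324x)(2 − x)    [distributive law]
= (49y³ + 140xy² − 231y² + 891xy − 471x²y − 594x² + 270x³ − 378y + 324x)(2 − x)    [combine like terms]
= 98y³ − 49xy³ + 280xy² − 140x²y² − 462y² + 231xy² + 1782xy − 891x²y − 942x²y + 471x³y − 1188x² + 594x³ + 540x³ − 270x⁴ − 756y + 378xy + 648x − 324x²    [distributive law]
= 98y³ − 49xy³ + 511xy² − 140x²y² − 462y² + 2160xy − 1833x²y + 471x³y − 1512x² + 1134x³ − 270x⁴ − 756y + 648x    [combine like terms]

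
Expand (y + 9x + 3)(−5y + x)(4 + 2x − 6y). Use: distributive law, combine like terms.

70y² + 254xy² + 30y³ − 224xy − 142x²y + 42x² + 18x³ − 60y + 12x

(y + 9x + 3)(−5y + x)(4 + 2x − 6y)
= (−5y² + xy − 45xy + 9x² − 15y + 3x)(4 + 2x − 6y)    [distributive law]
= (−5y² − 44xy + 9x² − 15y + 3x)(4 + 2x − 6y)    [combine like terms]
= −20y² − 10xy² + 30y³ − 176xy − 88x²y + 264xy² + 36x² + 18x³ − 54x²y − 60y − 30xy + 90y² + 12x + 6x² − 18xy    [distributive law]
= 70y² + 254xy² + 30y³ − 224xy − 142x²y + 42x² + 18x³ − 60y + 12x    [combine like terms]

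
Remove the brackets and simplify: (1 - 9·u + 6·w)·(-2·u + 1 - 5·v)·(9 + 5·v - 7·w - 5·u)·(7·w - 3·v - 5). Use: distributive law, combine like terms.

-423·u·w - 1563·u·v + 520·u + 3933·u·v·w - 2250·u·v² - 847·u·w² + 1849·u²·w + 24·u²·v - 1085·u² - 172·w + 173·v - 45 + 604·v·w + 245·v² + 539·w² + 1190·v²·w + 75·v³ - 2359·v·w² - 747·u²·v·w + 405·u²·v² - 462·u²·w² - 630·u³·w + 270·u³·v + 450·u³ + 2250·u·v²·w - 675·u·v³ - 1827·u·v·w² + 588·u·w³ - 294·w³ - 1680·v²·w² + 450·v³·w + 1470·v·w³

(1 - 9·u + 6·w)·(-2·u + 1 - 5·v)·(9 + 5·v - 7·w - 5·u)·(7·w - 3·v - 5)
= (-2·u + 1 - 5·v + 18·u² - 9·u + 45·u·v - 12·u·w + 6·w - 30·v·w)·(9 + 5·v - 7·w - 5·u)·(7·w - 3·v - 5)    [distributive law]
= (-11·u + 1 - 5·v + 18·u² + 45·u·v - 12·u·w + 6·w - 30·v·w)·(9 + 5·v - 7·w - 5·u)·(7·w - 3·v - 5)    [combine like terms]
= (-99·u - 55·u·v + 77·u·w + 55·u² + 9 + 5·v - 7·w - 5·u - 45·v - 25·v² + 35·v·w + 25·u·v + 162·u² + 90·u²·v - 126·u²·w - 90·u³ + 405·u·v + 225·u·v² - 315·u·v·w - 225·u²·v - 108·u·w - 60·u·v·w + 84·u·w² + 60·u²·w + 54·w + 30·v·w - 42·w² - 30·u·w - 270·v·w - 150·v²·w + 210·v·w² + 150·u·v·w)·(7·w - 3·v - 5)    [distributive law]
= (-104·u + 375·u·v - 61·u·w + 217·u² + 9 - 40·v + 47·w - 25·v² - 205·v·w - 135·u²·v - 66·u²·w - 90·u³ + 225·u·v² - 225·u·v·w + 84·u·w² - 42·w² - 150·v²·w + 210·v·w²)·(7·w - 3·v - 5)    [combine like terms]
= -728·u·w + 312·u·v + 520·u + 2625·u·v·w - 1125·u·v² - 1875·u·v - 427·u·w² + 183·u·v·w + 305·u·w + 1519·u²·w - 651·u²·v - 1085·u² + 63·w - 27·v - 45 - 280·v·w + 120·v² + 200·v + 329·w² - 141·v·w - 235·w - 175·v²·w + 75·v³ + 125·v² - 1435·v·w² + 615·v²·w + 1025·v·w - 945·u²·v·w + 405·u²·v² + 675·u²·v - 462·u²·w² + 198·u²·v·w + 330·u²·w - 630·u³·w + 270·u³·v + 450·u³ + 1575·u·v²·w - 675·u·v³ - 1125·u·v² - 1575·u·v·w² + 675·u·v²·w + 1125·u·v·w + 588·u·w³ - 252·u·v·w² - 420·u·w² - 294·w³ + 126·v·w² + 210·w² - 1050·v²·w² + 450·v³·w + 750·v²·w + 1470·v·w³ - 630·v²·w² - 1050·v·w²    [distributive law]
= -423·u·w - 1563·u·v + 520·u + 3933·u·v·w - 2250·u·v² - 847·u·w² + 1849·u²·w + 24·u²·v - 1085·u² - 172·w + 173·v - 45 + 604·v·w + 245·v² + 539·w² + 1190·v²·w + 75·v³ - 2359·v·w² - 747·u²·v·w + 405·u²·v² - 462·u²·w² - 630·u³·w + 270·u³·v + 450·u³ + 2250·u·v²·w - 675·u·v³ - 1827·u·v·w² + 588·u·w³ - 294·w³ - 1680·v²·w² + 450·v³·w + 1470·v·w³    [combine like terms]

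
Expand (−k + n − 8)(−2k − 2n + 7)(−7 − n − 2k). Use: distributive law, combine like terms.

(−k + n − 8)(−2k − 2n + 7)(−7 − n − 2k)
= (2k^2 + 2kn − 7k − 2kn − 2n^2 + 7n + 16k + 16n − 56)(−7 − n − 2k)    [distributive law]
= (2k^2 + 9k − 2n^2 + 23n − 56)(−7 − n − 2k)    [combine like terms]
= −14k^2 − 2k^2n − 4k^3 − 63k − 9kn − 18k^2 + 14n^2 + 2n^3 + 4kn^2 − 161n − 23n^2 − 46kn + 392 + 56n + 112k    [distributive law]
= −32k^2 − 2k^2n − 4k^3 + 49k − 55kn − 9n^2 + 2n^3 + 4kn^2 − 105n + 392    [combine like terms]

−32k^2 − 2k^2n − 4k^3 + 49k − 55kn − 9n^2 + 2n^3 + 4kn^2 − 105n + 392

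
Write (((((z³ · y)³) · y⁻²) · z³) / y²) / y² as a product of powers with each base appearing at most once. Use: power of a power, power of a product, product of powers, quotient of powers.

(((((z³ · y)³) · y⁻²) · z³) / y²) / y²
= ((((((z³)³) · (y³)) · y⁻²) · z³) / y²) / y²    [power of a product]
= ((((z⁹ · (y³)) · y⁻²) · z³) / y²) / y²    [power of a power]
= y⁻³z¹²    [quotient of powers; product of powers]

y⁻³z¹²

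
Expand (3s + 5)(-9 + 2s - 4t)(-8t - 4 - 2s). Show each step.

(3s + 5)(-9 + 2s - 4t)(-8t - 4 - 2s)
= (-27s + 6s^2 - 12st - 45 + 10s - 20t)(-8t - 4 - 2s)    [distributive law]
= (-17s + 6s^2 - 12st - 45 - 20t)(-8t - 4 - 2s)    [combine like terms]
= 136st + 68s + 34s^2 - 48s^2t - 24s^2 - 12s^3 + 96st^2 + 48st + 24s^2t + 360t + 180 + 90s + 160t^2 + 80t + 40st    [distributive law]
= 224st + 158s + 10s^2 - 24s^2t - 12s^3 + 96st^2 + 440t + 180 + 160t^2    [combine like terms]

224st + 158s + 10s^2 - 24s^2t - 12s^3 + 96st^2 + 440t + 180 + 160t^2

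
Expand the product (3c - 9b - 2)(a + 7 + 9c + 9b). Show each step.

(3c - 9b - 2)(a + 7 + 9c + 9b)
= 3ac + 21c + 27c^2 + 27bc - 9ab - 63b - 81bc - 81b^2 - 2a - 14 - 18c - 18b    [distributive law]
= 3ac + 3c + 27c^2 - 54bc - 9ab - 81b - 81b^2 - 2a - 14    [combine like terms]

3ac + 3c + 27c^2 - 54bc - 9ab - 81b - 81b^2 - 2a - 14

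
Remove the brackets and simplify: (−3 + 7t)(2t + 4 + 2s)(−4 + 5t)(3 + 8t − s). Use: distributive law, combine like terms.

(−3 + 7t)(2t + 4 + 2s)(−4 + 5t)(3 + 8t − s)
= (−6t − 12 − 6s + 14t^2 + 28t + 14st)(−4 + 5t)(3 + 8t − s)    [distributive law]
= (22t − 12 − 6s + 14t^2 + 14st)(−4 + 5t)(3 + 8t − s)    [combine like terms]
= (−88t + 110t^2 + 48 − 60t + 24s − 30st − 56t^2 + 70t^3 − 56st + 70st^2)(3 + 8t − s)    [distributive law]
= (−148t + 54t^2 + 48 + 24s − 86st + 70t^3 + 70st^2)(3 + 8t − s)    [combine like terms]
= −444t − 1184t^2 + 148st + 162t^2 + 432t^3 − 54st^2 + 144 + 384t − 48s + 72s + 192st − 24s^2 − 258st − 688st^2 + 86s^2t + 210t^3 + 560t^4 − 70st^3 + 210st^2 + 560st^3 − 70s^2t^2    [distributive law]
= −60t − 1022t^2 + 82st + 642t^3 − 532st^2 + 144 + 24s − 24s^2 + 86s^2t + 560t^4 + 490st^3 − 70s^2t^2    [combine like terms]

−60t − 1022t^2 + 82st + 642t^3 − 532st^2 + 144 + 24s − 24s^2 + 86s^2t + 560t^4 + 490st^3 − 70s^2t^2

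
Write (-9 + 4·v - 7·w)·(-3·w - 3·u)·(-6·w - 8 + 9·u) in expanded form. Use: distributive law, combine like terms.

(-9 + 4·v - 7·w)·(-3·w - 3·u)·(-6·w - 8 + 9·u)
= (27·w + 27·u - 12·v·w - 12·u·v + 21·w^2 + 21·u·w)·(-6·w - 8 + 9·u)    [distributive law]
= -162·w^2 - 216·w + 243·u·w - 162·u·w - 216·u + 243·u^2 + 72·v·w^2 + 96·v·w - 108·u·v·w + 72·u·v·w + 96·u·v - 108·u^2·v - 126·w^3 - 168·w^2 + 189·u·w^2 - 126·u·w^2 - 168·u·w + 189·u^2·w    [distributive law]
= -330·w^2 - 216·w - 87·u·w - 216·u + 243·u^2 + 72·v·w^2 + 96·v·w - 36·u·v·w + 96·u·v - 108·u^2·v - 126·w^3 + 63·u·w^2 + 189·u^2·w    [combine like terms]

-330·w^2 - 216·w - 87·u·w - 216·u + 243·u^2 + 72·v·w^2 + 96·v·w - 36·u·v·w + 96·u·v - 108·u^2·v - 126·w^3 + 63·u·w^2 + 189·u^2·w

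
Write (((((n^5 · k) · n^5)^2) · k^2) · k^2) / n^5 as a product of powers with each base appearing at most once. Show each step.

k^6n^15

(((((n^5 · k) · n^5)^2) · k^2) · k^2) / n^5
= (((((n^5 · k)^2) · ((n^5)^2)) · k^2) · k^2) / n^5    [power of a product]
= ((((((n^5)^2) · (k^2)) · ((n^5)^2)) · k^2) · k^2) / n^5    [power of a product]
= ((((n^10 · (k^2)) · ((n^5)^2)) · k^2) · k^2) / n^5    [power of a power]
= ((((n^10 · k^2) · n^10) · k^2) · k^2) / n^5    [power of a power]
= k^6n^15    [quotient of powers; product of powers]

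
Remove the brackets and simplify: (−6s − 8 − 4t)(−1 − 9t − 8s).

(−6s − 8 − 4t)(−1 − 9t − 8s)
= 6s + 54st + 48s² + 8 + 72t + 64s + 4t + 36t² + 32st    [distributive law]
= 70s + 86st + 48s² + 8 + 76t + 36t²    [combine like terms]

70s + 86st + 48s² + 8 + 76t + 36t²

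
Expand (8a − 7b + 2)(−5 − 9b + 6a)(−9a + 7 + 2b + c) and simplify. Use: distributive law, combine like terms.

588a^2 − 106a − 1007ab − 28ac + 1122a^2b − 795ab^2 − 114abc − 432a^3 + 48a^2c + 99b + 475b^2 + 17bc + 126b^3 + 63b^2c − 70 − 10c

(8a − 7b + 2)(−5 − 9b + 6a)(−9a + 7 + 2b + c)
= (−40a − 72ab + 48a^2 + 35b + 63b^2 − 42ab − 10 − 18b + 12a)(−9a + 7 + 2b + c)    [distributive law]
= (−28a − 114ab + 48a^2 + 17b + 63b^2 − 10)(−9a + 7 + 2b + c)    [combine like terms]
= 252a^2 − 196a − 56ab − 28ac + 1026a^2b − 798ab − 228ab^2 − 114abc − 432a^3 + 336a^2 + 96a^2b + 48a^2c − 153ab + 119b + 34b^2 + 17bc − 567ab^2 + 441b^2 + 126b^3 + 63b^2c + 90a − 70 − 20b − 10c    [distributive law]
= 588a^2 − 106a − 1007ab − 28ac + 1122a^2b − 795ab^2 − 114abc − 432a^3 + 48a^2c + 99b + 475b^2 + 17bc + 126b^3 + 63b^2c − 70 − 10c    [combine like terms]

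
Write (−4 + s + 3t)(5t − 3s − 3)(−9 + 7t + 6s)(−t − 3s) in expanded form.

−345t² − 1026st + 338t³ + 1089st² + 144s²t + 27s² − 243s³ + 108t + 324s − 377st³ − 141s²t² + 153s³t + 54s⁴ − 105t⁴

(−4 + s + 3t)(5t − 3s − 3)(−9 + 7t + 6s)(−t − 3s)
= (−20t + 12s + 12 + 5st − 3s² − 3s + 15t² − 9st − 9t)(−9 + 7t + 6s)(−t − 3s)    [distributive law]
= (−29t + 9s + 12 − 4st − 3s² + 15t²)(−9 + 7t + 6s)(−t − 3s)    [combine like terms]
= (261t − 203t² − 174st − 81s + 63st + 54s² − 108 + 84t + 72s + 36st − 28st² − 24s²t + 27s² − 21s²t − 18s³ − 135t² + 105t³ + 90st²)(−t − 3s)    [distributive law]
= (345t − 338t² − 75st − 9s + 81s² − 108 + 62st² − 45s²t − 18s³ + 105t³)(−t − 3s)    [combine like terms]
= −345t² − 1035st + 338t³ + 1014st² + 75st² + 225s²t + 9st + 27s² − 81s²t − 243s³ + 108t + 324s − 62st³ − 186s²t² + 45s²t² + 135s³t + 18s³t + 54s⁴ − 105t⁴ − 315st³    [distributive law]
= −345t² − 1026st + 338t³ + 1089st² + 144s²t + 27s² − 243s³ + 108t + 324s − 377st³ − 141s²t² + 153s³t + 54s⁴ − 105t⁴    [combine like terms]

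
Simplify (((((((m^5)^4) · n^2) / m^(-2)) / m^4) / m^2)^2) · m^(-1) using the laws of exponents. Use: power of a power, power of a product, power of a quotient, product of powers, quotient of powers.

(((((((m^5)^4) · n^2) / m^(-2)) / m^4) / m^2)^2) · m^(-1)
= (((((((m^5)^4) · n^2) / m^(-2)) / m^4)^2) / ((m^2)^2)) · m^(-1)    [power of a quotient]
= (((((((m^5)^4) · n^2) / m^(-2))^2) / ((m^4)^2)) / ((m^2)^2)) · m^(-1)    [power of a quotient]
= (((((((m^5)^4) · n^2)^2) / ((m^(-2))^2)) / ((m^4)^2)) / ((m^2)^2)) · m^(-1)    [power of a quotient]
= (((((((m^5)^4)^2) · ((n^2)^2)) / ((m^(-2))^2)) / ((m^4)^2)) / ((m^2)^2)) · m^(-1)    [power of a product]
= ((((((m^5)^8) · ((n^2)^2)) / ((m^(-2))^2)) / ((m^4)^2)) / ((m^2)^2)) · m^(-1)    [power of a power]
= ((((m^40 · ((n^2)^2)) / ((m^(-2))^2)) / ((m^4)^2)) / ((m^2)^2)) · m^(-1)    [power of a power]
= ((((m^40 · n^4) / ((m^(-2))^2)) / ((m^4)^2)) / ((m^2)^2)) · m^(-1)    [power of a power]
= ((((m^40 · n^4) / m^(-4)) / ((m^4)^2)) / ((m^2)^2)) · m^(-1)    [power of a power]
= ((((m^40 · n^4) / m^(-4)) / m^8) / ((m^2)^2)) · m^(-1)    [power of a power]
= ((((m^40 · n^4) / m^(-4)) / m^8) / m^4) · m^(-1)    [power of a power]
= m^31n^4    [quotient of powers; product of powers]

m^31n^4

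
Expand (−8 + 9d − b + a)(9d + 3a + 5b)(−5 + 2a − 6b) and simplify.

360d − 324ad + 252bd + 120a − 63a^2 + 54ab + 200b + 265b^2 − 405d^2 + 162ad^2 − 486bd^2 + 72a^2d − 144abd − 216b^2d − 14a^2b − 22ab^2 + 30b^3 + 6a^3

(−8 + 9d − b + a)(9d + 3a + 5b)(−5 + 2a − 6b)
= (−72d − 24a − 40b + 81d^2 + 27ad + 45bd − 9bd − 3ab − 5b^2 + 9ad + 3a^2 + 5ab)(−5 + 2a − 6b)    [distributive law]
= (−72d − 24a − 40b + 81d^2 + 36ad + 36bd + 2ab − 5b^2 + 3a^2)(−5 + 2a − 6b)    [combine like terms]
= 360d − 144ad + 432bd + 120a − 48a^2 + 144ab + 200b − 80ab + 240b^2 − 405d^2 + 162ad^2 − 486bd^2 − 180ad + 72a^2d − 216abd − 180bd + 72abd − 216b^2d − 10ab + 4a^2b − 12ab^2 + 25b^2 − 10ab^2 + 30b^3 − 15a^2 + 6a^3 − 18a^2b    [distributive law]
= 360d − 324ad + 252bd + 120a − 63a^2 + 54ab + 200b + 265b^2 − 405d^2 + 162ad^2 − 486bd^2 + 72a^2d − 144abd − 216b^2d − 14a^2b − 22ab^2 + 30b^3 + 6a^3    [combine like terms]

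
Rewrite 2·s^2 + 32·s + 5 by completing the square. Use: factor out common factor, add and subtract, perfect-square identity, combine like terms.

2·s^2 + 32·s + 5
= 2(s^2 + 16·s) + 5    [factor out 2 from the s-terms]
= 2(s^2 + 16·s + 64 − 64) + 5    [add and subtract 64 inside the bracket]
= 2(s + 8)^2 − 128 + 5    [perfect-square identity]
= 2(s + 8)^2 − 123    [combine constants]

2(s + 8)^2 − 123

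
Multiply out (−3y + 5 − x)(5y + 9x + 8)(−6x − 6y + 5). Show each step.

282xy^2 + 90y^3 − 81y^2 + 246x^2y − 388xy − 235y − 267x^2 − 55x + 200 + 54x^3

(−3y + 5 − x)(5y + 9x + 8)(−6x − 6y + 5)
= (−15y^2 − 27xy − 24y + 25y + 45x + 40 − 5xy − 9x^2 − 8x)(−6x − 6y + 5)    [distributive law]
= (−15y^2 − 32xy + y + 37x + 40 − 9x^2)(−6x − 6y + 5)    [combine like terms]
= 90xy^2 + 90y^3 − 75y^2 + 192x^2y + 192xy^2 − 160xy − 6xy − 6y^2 + 5y − 222x^2 − 222xy + 185x − 240x − 240y + 200 + 54x^3 + 54x^2y − 45x^2    [distributive law]
= 282xy^2 + 90y^3 − 81y^2 + 246x^2y − 388xy − 235y − 267x^2 − 55x + 200 + 54x^3    [combine like terms]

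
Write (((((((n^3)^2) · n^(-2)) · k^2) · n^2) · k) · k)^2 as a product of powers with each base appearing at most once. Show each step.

(((((((n^3)^2) · n^(-2)) · k^2) · n^2) · k) · k)^2
= (((((((n^3)^2) · n^(-2)) · k^2) · n^2) · k)^2) · (k^2)    [power of a product]
= (((((((n^3)^2) · n^(-2)) · k^2) · n^2)^2) · (k^2)) · (k^2)    [power of a product]
= (((((((n^3)^2) · n^(-2)) · k^2)^2) · ((n^2)^2)) · (k^2)) · (k^2)    [power of a product]
= (((((((n^3)^2) · n^(-2))^2) · ((k^2)^2)) · ((n^2)^2)) · (k^2)) · (k^2)    [power of a product]
= (((((((n^3)^2)^2) · ((n^(-2))^2)) · ((k^2)^2)) · ((n^2)^2)) · (k^2)) · (k^2)    [power of a product]
= ((((((n^3)^4) · ((n^(-2))^2)) · ((k^2)^2)) · ((n^2)^2)) · (k^2)) · (k^2)    [power of a power]
= ((((n^12 · ((n^(-2))^2)) · ((k^2)^2)) · ((n^2)^2)) · (k^2)) · (k^2)    [power of a power]
= ((((n^12 · n^(-4)) · ((k^2)^2)) · ((n^2)^2)) · (k^2)) · (k^2)    [power of a power]
= (((n^8 · ((k^2)^2)) · ((n^2)^2)) · (k^2)) · (k^2)    [product of powers]
= (((n^8 · k^4) · ((n^2)^2)) · (k^2)) · (k^2)    [power of a power]
= (((n^8 · k^4) · n^4) · (k^2)) · (k^2)    [power of a power]
= k^8n^12    [product of powers]

k^8n^12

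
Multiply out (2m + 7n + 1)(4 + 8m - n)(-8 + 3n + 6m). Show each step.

(2m + 7n + 1)(4 + 8m - n)(-8 + 3n + 6m)
= (8m + 16m^2 - 2mn + 28n + 56mn - 7n^2 + 4 + 8m - n)(-8 + 3n + 6m)    [distributive law]
= (16m + 16m^2 + 54mn + 27n - 7n^2 + 4)(-8 + 3n + 6m)    [combine like terms]
= -128m + 48mn + 96m^2 - 128m^2 + 48m^2n + 96m^3 - 432mn + 162mn^2 + 324m^2n - 216n + 81n^2 + 162mn + 56n^2 - 21n^3 - 42mn^2 - 32 + 12n + 24m    [distributive law]
= -104m - 222mn - 32m^2 + 372m^2n + 96m^3 + 120mn^2 - 204n + 137n^2 - 21n^3 - 32    [combine like terms]

-104m - 222mn - 32m^2 + 372m^2n + 96m^3 + 120mn^2 - 204n + 137n^2 - 21n^3 - 32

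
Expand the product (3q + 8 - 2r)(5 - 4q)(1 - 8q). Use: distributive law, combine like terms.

-337q + 124q^2 + 96q^3 + 40 - 10r + 88qr - 64q^2r

(3q + 8 - 2r)(5 - 4q)(1 - 8q)
= (15q - 12q^2 + 40 - 32q - 10r + 8qr)(1 - 8q)    [distributive law]
= (-17q - 12q^2 + 40 - 10r + 8qr)(1 - 8q)    [combine like terms]
= -17q + 136q^2 - 12q^2 + 96q^3 + 40 - 320q - 10r + 80qr + 8qr - 64q^2r    [distributive law]
= -337q + 124q^2 + 96q^3 + 40 - 10r + 88qr - 64q^2r    [combine like terms]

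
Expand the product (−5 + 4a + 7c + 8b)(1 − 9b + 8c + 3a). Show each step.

−5 + 53b − 33c − 11a − 12ab + 53ac + 12a^2 + bc + 56c^2 − 72b^2

(−5 + 4a + 7c + 8b)(1 − 9b + 8c + 3a)
= −5 + 45b − 40c − 15a + 4a − 36ab + 32ac + 12a^2 + 7c − 63bc + 56c^2 + 21ac + 8b − 72b^2 + 64bc + 24ab    [distributive law]
= −5 + 53b − 33c − 11a − 12ab + 53ac + 12a^2 + bc + 56c^2 − 72b^2    [combine like terms]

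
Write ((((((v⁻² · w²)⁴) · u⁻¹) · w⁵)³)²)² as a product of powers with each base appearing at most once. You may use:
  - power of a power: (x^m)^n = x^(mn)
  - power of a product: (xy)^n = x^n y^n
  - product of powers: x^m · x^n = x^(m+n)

u⁻¹²v⁻⁹⁶w¹⁵⁶

((((((v⁻² · w²)⁴) · u⁻¹) · w⁵)³)²)²
= (((((v⁻² · w²)⁴) · u⁻¹) · w⁵)³)⁴    [power of a power]
= ((((v⁻² · w²)⁴) · u⁻¹) · w⁵)¹²    [power of a power]
= ((((v⁻² · w²)⁴) · u⁻¹)¹²) · ((w⁵)¹²)    [power of a product]
= ((((v⁻² · w²)⁴)¹²) · ((u⁻¹)¹²)) · ((w⁵)¹²)    [power of a product]
= (((v⁻² · w²)⁴⁸) · ((u⁻¹)¹²)) · ((w⁵)¹²)    [power of a power]
= ((((v⁻²)⁴⁸) · ((w²)⁴⁸)) · ((u⁻¹)¹²)) · ((w⁵)¹²)    [power of a product]
= ((v⁻⁹⁶ · ((w²)⁴⁸)) · ((u⁻¹)¹²)) · ((w⁵)¹²)    [power of a power]
= ((v⁻⁹⁶ · w⁹⁶) · ((u⁻¹)¹²)) · ((w⁵)¹²)    [power of a power]
= ((v⁻⁹⁶ · w⁹⁶) · u⁻¹²) · ((w⁵)¹²)    [power of a power]
= ((v⁻⁹⁶ · w⁹⁶) · u⁻¹²) · w⁶⁰    [power of a power]
= u⁻¹²v⁻⁹⁶w¹⁵⁶    [product of powers]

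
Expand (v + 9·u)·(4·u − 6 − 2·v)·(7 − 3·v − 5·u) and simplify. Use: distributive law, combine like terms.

(v + 9·u)·(4·u − 6 − 2·v)·(7 − 3·v − 5·u)
= (4·u·v − 6·v − 2·v² + 36·u² − 54·u − 18·u·v)·(7 − 3·v − 5·u)    [distributive law]
= (−14·u·v − 6·v − 2·v² + 36·u² − 54·u)·(7 − 3·v − 5·u)    [combine like terms]
= −98·u·v + 42·u·v² + 70·u²·v − 42·v + 18·v² + 30·u·v − 14·v² + 6·v³ + 10·u·v² + 252·u² − 108·u²·v − 180·u³ − 378·u + 162·u·v + 270·u²    [distributive law]
= 94·u·v + 52·u·v² − 38·u²·v − 42·v + 4·v² + 6·v³ + 522·u² − 180·u³ − 378·u    [combine like terms]

94·u·v + 52·u·v² − 38·u²·v − 42·v + 4·v² + 6·v³ + 522·u² − 180·u³ − 378·u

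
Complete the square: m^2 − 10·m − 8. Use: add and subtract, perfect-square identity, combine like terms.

(m − 5)^2 − 33

m^2 − 10·m − 8
= m^2 − 10·m + 25 − 25 − 8    [add and subtract 25]
= (m − 5)^2 − 25 − 8    [perfect-square identity]
= (m − 5)^2 − 33    [combine constants]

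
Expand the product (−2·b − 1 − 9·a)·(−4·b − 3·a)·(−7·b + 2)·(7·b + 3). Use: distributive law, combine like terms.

(−2·b − 1 − 9·a)·(−4·b − 3·a)·(−7·b + 2)·(7·b + 3)
= (8·b^2 + 6·a·b + 4·b + 3·a + 36·a·b + 27·a^2)·(−7·b + 2)·(7·b + 3)    [distributive law]
= (8·b^2 + 42·a·b + 4·b + 3·a + 27·a^2)·(−7·b + 2)·(7·b + 3)    [combine like terms]
= (−56·b^3 + 16·b^2 − 294·a·b^2 + 84·a·b − 28·b^2 + 8·b − 21·a·b + 6·a − 189·a^2·b + 54·a^2)·(7·b + 3)    [distributive law]
= (−56·b^3 − 12·b^2 − 294·a·b^2 + 63·a·b + 8·b + 6·a − 189·a^2·b + 54·a^2)·(7·b + 3)    [combine like terms]
= −392·b^4 − 168·b^3 − 84·b^3 − 36·b^2 − 2058·a·b^3 − 882·a·b^2 + 441·a·b^2 + 189·a·b + 56·b^2 + 24·b + 42·a·b + 18·a − 1323·a^2·b^2 − 567·a^2·b + 378·a^2·b + 162·a^2    [distributive law]
= −392·b^4 − 252·b^3 + 20·b^2 − 2058·a·b^3 − 441·a·b^2 + 231·a·b + 24·b + 18·a − 1323·a^2·b^2 − 189·a^2·b + 162·a^2    [combine like terms]

−392·b^4 − 252·b^3 + 20·b^2 − 2058·a·b^3 − 441·a·b^2 + 231·a·b + 24·b + 18·a − 1323·a^2·b^2 − 189·a^2·b + 162·a^2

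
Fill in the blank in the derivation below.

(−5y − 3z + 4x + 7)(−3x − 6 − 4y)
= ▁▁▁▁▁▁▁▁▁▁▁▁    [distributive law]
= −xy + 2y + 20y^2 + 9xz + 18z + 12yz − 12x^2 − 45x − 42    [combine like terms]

Applying distributive law to the line above:

15xy + 30y + 20y^2 + 9xz + 18z + 12yz − 12x^2 − 24x − 16xy − 21x − 42 − 28y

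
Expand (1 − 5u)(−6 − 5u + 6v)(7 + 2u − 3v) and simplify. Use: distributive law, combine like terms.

−42 + 163u + 60v + 225u² − 273uv − 18v² + 50u³ − 135u²v + 90uv²

(1 − 5u)(−6 − 5u + 6v)(7 + 2u − 3v)
= (−6 − 5u + 6v + 30u + 25u² − 30uv)(7 + 2u − 3v)    [distributive law]
= (−6 + 25u + 6v + 25u² − 30uv)(7 + 2u − 3v)    [combine like terms]
= −42 − 12u + 18v + 175u + 50u² − 75uv + 42v + 12uv − 18v² + 175u² + 50u³ − 75u²v − 210uv − 60u²v + 90uv²    [distributive law]
= −42 + 163u + 60v + 225u² − 273uv − 18v² + 50u³ − 135u²v + 90uv²    [combine like terms]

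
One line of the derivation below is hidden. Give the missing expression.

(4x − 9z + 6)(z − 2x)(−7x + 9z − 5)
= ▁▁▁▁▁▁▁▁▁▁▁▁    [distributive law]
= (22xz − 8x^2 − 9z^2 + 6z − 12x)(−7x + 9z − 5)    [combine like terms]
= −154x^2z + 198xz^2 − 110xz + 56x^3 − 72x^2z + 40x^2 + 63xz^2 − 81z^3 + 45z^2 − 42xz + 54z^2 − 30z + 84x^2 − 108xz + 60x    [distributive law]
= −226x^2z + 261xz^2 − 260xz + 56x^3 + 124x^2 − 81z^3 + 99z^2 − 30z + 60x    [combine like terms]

By distributive law:

(4xz − 8x^2 − 9z^2 + 18xz + 6z − 12x)(−7x + 9z − 5)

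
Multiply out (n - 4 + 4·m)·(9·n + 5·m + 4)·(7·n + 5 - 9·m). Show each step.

63·n³ - 179·n² + 206·m·n² + 465·m·n - 229·m²·n - 272·n + 124·m + 136·m² - 80 - 180·m³

(n - 4 + 4·m)·(9·n + 5·m + 4)·(7·n + 5 - 9·m)
= (9·n² + 5·m·n + 4·n - 36·n - 20·m - 16 + 36·m·n + 20·m² + 16·m)·(7·n + 5 - 9·m)    [distributive law]
= (9·n² + 41·m·n - 32·n - 4·m - 16 + 20·m²)·(7·n + 5 - 9·m)    [combine like terms]
= 63·n³ + 45·n² - 81·m·n² + 287·m·n² + 205·m·n - 369·m²·n - 224·n² - 160·n + 288·m·n - 28·m·n - 20·m + 36·m² - 112·n - 80 + 144·m + 140·m²·n + 100·m² - 180·m³    [distributive law]
= 63·n³ - 179·n² + 206·m·n² + 465·m·n - 229·m²·n - 272·n + 124·m + 136·m² - 80 - 180·m³    [combine like terms]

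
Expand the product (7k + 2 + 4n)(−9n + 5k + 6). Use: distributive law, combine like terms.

−43kn + 35k² + 52k + 6n + 12 − 36n²

(7k + 2 + 4n)(−9n + 5k + 6)
= −63kn + 35k² + 42k − 18n + 10k + 12 − 36n² + 20kn + 24n    [distributive law]
= −43kn + 35k² + 52k + 6n + 12 − 36n²    [combine like terms]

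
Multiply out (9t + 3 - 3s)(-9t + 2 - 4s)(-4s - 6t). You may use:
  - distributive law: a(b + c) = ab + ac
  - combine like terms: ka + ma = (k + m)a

(9t + 3 - 3s)(-9t + 2 - 4s)(-4s - 6t)
= (-81t² + 18t - 36st - 27t + 6 - 12s + 27st - 6s + 12s²)(-4s - 6t)    [distributive law]
= (-81t² - 9t - 9st + 6 - 18s + 12s²)(-4s - 6t)    [combine like terms]
= 324st² + 486t³ + 36st + 54t² + 36s²t + 54st² - 24s - 36t + 72s² + 108st - 48s³ - 72s²t    [distributive law]
= 378st² + 486t³ + 144st + 54t² - 36s²t - 24s - 36t + 72s² - 48s³    [combine like terms]

378st² + 486t³ + 144st + 54t² - 36s²t - 24s - 36t + 72s² - 48s³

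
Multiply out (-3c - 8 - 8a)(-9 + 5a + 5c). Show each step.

-13c - 55ac - 15c^2 + 72 + 32a - 40a^2

(-3c - 8 - 8a)(-9 + 5a + 5c)
= 27c - 15ac - 15c^2 + 72 - 40a - 40c + 72a - 40a^2 - 40ac    [distributive law]
= -13c - 55ac - 15c^2 + 72 + 32a - 40a^2    [combine like terms]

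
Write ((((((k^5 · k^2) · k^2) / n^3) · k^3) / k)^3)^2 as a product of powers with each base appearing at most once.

((((((k^5 · k^2) · k^2) / n^3) · k^3) / k)^3)^2
= (((((k^5 · k^2) · k^2) / n^3) · k^3) / k)^6    [power of a power]
= (((((k^5 · k^2) · k^2) / n^3) · k^3)^6) / (k^6)    [power of a quotient]
= (((((k^5 · k^2) · k^2) / n^3)^6) · ((k^3)^6)) / (k^6)    [power of a product]
= (((((k^5 · k^2) · k^2)^6) / ((n^3)^6)) · ((k^3)^6)) / (k^6)    [power of a quotient]
= (((((k^5 · k^2)^6) · ((k^2)^6)) / ((n^3)^6)) · ((k^3)^6)) / (k^6)    [power of a product]
= ((((((k^5)^6) · ((k^2)^6)) · ((k^2)^6)) / ((n^3)^6)) · ((k^3)^6)) / (k^6)    [power of a product]
= ((((k^30 · ((k^2)^6)) · ((k^2)^6)) / ((n^3)^6)) · ((k^3)^6)) / (k^6)    [power of a power]
= ((((k^30 · k^12) · ((k^2)^6)) / ((n^3)^6)) · ((k^3)^6)) / (k^6)    [power of a power]
= (((k^42 · ((k^2)^6)) / ((n^3)^6)) · ((k^3)^6)) / (k^6)    [product of powers]
= (((k^42 · k^12) / ((n^3)^6)) · ((k^3)^6)) / (k^6)    [power of a power]
= ((k^54 / ((n^3)^6)) · ((k^3)^6)) / (k^6)    [product of powers]
= ((k^54 / n^18) · ((k^3)^6)) / (k^6)    [power of a power]
= ((k^54 / n^18) · k^18) / (k^6)    [power of a power]
= k^66n^(-18)    [quotient of powers; product of powers]

k^66n^(-18)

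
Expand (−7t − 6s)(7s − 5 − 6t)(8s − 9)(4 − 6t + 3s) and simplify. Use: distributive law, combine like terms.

(−7t − 6s)(7s − 5 − 6t)(8s − 9)(4 − 6t + 3s)
= (−49st + 35t + 42t^2 − 42s^2 + 30s + 36st)(8s − 9)(4 − 6t + 3s)    [distributive law]
= (−13st + 35t + 42t^2 − 42s^2 + 30s)(8s − 9)(4 − 6t + 3s)    [combine like terms]
= (−104s^2t + 117st + 280st − 315t + 336st^2 − 378t^2 − 336s^3 + 378s^2 + 240s^2 − 270s)(4 − 6t + 3s)    [distributive law]
= (−104s^2t + 397st − 315t + 336st^2 − 378t^2 − 336s^3 + 618s^2 − 270s)(4 − 6t + 3s)    [combine like terms]
= −416s^2t + 624s^2t^2 − 312s^3t + 1588st − 2382st^2 + 1191s^2t − 1260t + 1890t^2 − 945st + 1344st^2 − 2016st^3 + 1008s^2t^2 − 1512t^2 + 2268t^3 − 1134st^2 − 1344s^3 + 2016s^3t − 1008s^4 + 2472s^2 − 3708s^2t + 1854s^3 − 1080s + 1620st − 810s^2    [distributive law]
= −2933s^2t + 1632s^2t^2 + 1704s^3t + 2263st − 2172st^2 − 1260t + 378t^2 − 2016st^3 + 2268t^3 + 510s^3 − 1008s^4 + 1662s^2 − 1080s    [combine like terms]

−2933s^2t + 1632s^2t^2 + 1704s^3t + 2263st − 2172st^2 − 1260t + 378t^2 − 2016st^3 + 2268t^3 + 510s^3 − 1008s^4 + 1662s^2 − 1080s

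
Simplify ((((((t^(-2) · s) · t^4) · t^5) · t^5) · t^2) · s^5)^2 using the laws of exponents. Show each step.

((((((t^(-2) · s) · t^4) · t^5) · t^5) · t^2) · s^5)^2
= ((((((t^(-2) · s) · t^4) · t^5) · t^5) · t^2)^2) · ((s^5)^2)    [power of a product]
= ((((((t^(-2) · s) · t^4) · t^5) · t^5)^2) · ((t^2)^2)) · ((s^5)^2)    [power of a product]
= ((((((t^(-2) · s) · t^4) · t^5)^2) · ((t^5)^2)) · ((t^2)^2)) · ((s^5)^2)    [power of a product]
= ((((((t^(-2) · s) · t^4)^2) · ((t^5)^2)) · ((t^5)^2)) · ((t^2)^2)) · ((s^5)^2)    [power of a product]
= ((((((t^(-2) · s)^2) · ((t^4)^2)) · ((t^5)^2)) · ((t^5)^2)) · ((t^2)^2)) · ((s^5)^2)    [power of a product]
= (((((((t^(-2))^2) · (s^2)) · ((t^4)^2)) · ((t^5)^2)) · ((t^5)^2)) · ((t^2)^2)) · ((s^5)^2)    [power of a product]
= (((((t^(-4) · (s^2)) · ((t^4)^2)) · ((t^5)^2)) · ((t^5)^2)) · ((t^2)^2)) · ((s^5)^2)    [power of a power]
= (((((t^(-4) · s^2) · t^8) · ((t^5)^2)) · ((t^5)^2)) · ((t^2)^2)) · ((s^5)^2)    [power of a power]
= (((((t^(-4) · s^2) · t^8) · t^10) · ((t^5)^2)) · ((t^2)^2)) · ((s^5)^2)    [power of a power]
= (((((t^(-4) · s^2) · t^8) · t^10) · t^10) · ((t^2)^2)) · ((s^5)^2)    [power of a power]
= (((((t^(-4) · s^2) · t^8) · t^10) · t^10) · t^4) · ((s^5)^2)    [power of a power]
= (((((t^(-4) · s^2) · t^8) · t^10) · t^10) · t^4) · s^10    [power of a power]
= s^12t^28    [product of powers]

s^12t^28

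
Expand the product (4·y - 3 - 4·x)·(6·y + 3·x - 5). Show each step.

24·y^2 - 12·x·y - 38·y + 11·x + 15 - 12·x^2

(4·y - 3 - 4·x)·(6·y + 3·x - 5)
= 24·y^2 + 12·x·y - 20·y - 18·y - 9·x + 15 - 24·x·y - 12·x^2 + 20·x    [distributive law]
= 24·y^2 - 12·x·y - 38·y + 11·x + 15 - 12·x^2    [combine like terms]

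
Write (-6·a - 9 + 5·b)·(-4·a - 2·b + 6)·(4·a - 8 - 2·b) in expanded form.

(-6·a - 9 + 5·b)·(-4·a - 2·b + 6)·(4·a - 8 - 2·b)
= (24·a^2 + 12·a·b - 36·a + 36·a + 18·b - 54 - 20·a·b - 10·b^2 + 30·b)·(4·a - 8 - 2·b)    [distributive law]
= (24·a^2 - 8·a·b + 48·b - 54 - 10·b^2)·(4·a - 8 - 2·b)    [combine like terms]
= 96·a^3 - 192·a^2 - 48·a^2·b - 32·a^2·b + 64·a·b + 16·a·b^2 + 192·a·b - 384·b - 96·b^2 - 216·a + 432 + 108·b - 40·a·b^2 + 80·b^2 + 20·b^3    [distributive law]
= 96·a^3 - 192·a^2 - 80·a^2·b + 256·a·b - 24·a·b^2 - 276·b - 16·b^2 - 216·a + 432 + 20·b^3    [combine like terms]

96·a^3 - 192·a^2 - 80·a^2·b + 256·a·b - 24·a·b^2 - 276·b - 16·b^2 - 216·a + 432 + 20·b^3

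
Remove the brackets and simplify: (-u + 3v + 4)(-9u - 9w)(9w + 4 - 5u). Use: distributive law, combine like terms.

(-u + 3v + 4)(-9u - 9w)(9w + 4 - 5u)
= (9u^2 + 9uw - 27uv - 27vw - 36u - 36w)(9w + 4 - 5u)    [distributive law]
= 81u^2w + 36u^2 - 45u^3 + 81uw^2 + 36uw - 45u^2w - 243uvw - 108uv + 135u^2v - 243vw^2 - 108vw + 135uvw - 324uw - 144u + 180u^2 - 324w^2 - 144w + 180uw    [distributive law]
= 36u^2w + 216u^2 - 45u^3 + 81uw^2 - 108uw - 108uvw - 108uv + 135u^2v - 243vw^2 - 108vw - 144u - 324w^2 - 144w    [combine like terms]

36u^2w + 216u^2 - 45u^3 + 81uw^2 - 108uw - 108uvw - 108uv + 135u^2v - 243vw^2 - 108vw - 144u - 324w^2 - 144w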